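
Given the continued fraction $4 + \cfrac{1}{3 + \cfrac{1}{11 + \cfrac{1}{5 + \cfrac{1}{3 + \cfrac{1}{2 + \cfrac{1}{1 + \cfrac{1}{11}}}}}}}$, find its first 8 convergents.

Using the convergent recurrence p_i = a_i*p_{i-1} + p_{i-2}, q_i = a_i*q_{i-1} + q_{i-2} with p_{-2}=0, p_{-1}=1, q_{-2}=1, q_{-1}=0:
  i=0: a_0=4, p_0 = 4*1 + 0 = 4, q_0 = 4*0 + 1 = 1.
  i=1: a_1=3, p_1 = 3*4 + 1 = 13, q_1 = 3*1 + 0 = 3.
  i=2: a_2=11, p_2 = 11*13 + 4 = 147, q_2 = 11*3 + 1 = 34.
  i=3: a_3=5, p_3 = 5*147 + 13 = 748, q_3 = 5*34 + 3 = 173.
  i=4: a_4=3, p_4 = 3*748 + 147 = 2391, q_4 = 3*173 + 34 = 553.
  i=5: a_5=2, p_5 = 2*2391 + 748 = 5530, q_5 = 2*553 + 173 = 1279.
  i=6: a_6=1, p_6 = 1*5530 + 2391 = 7921, q_6 = 1*1279 + 553 = 1832.
  i=7: a_7=11, p_7 = 11*7921 + 5530 = 92661, q_7 = 11*1832 + 1279 = 21431.

4/1, 13/3, 147/34, 748/173, 2391/553, 5530/1279, 7921/1832, 92661/21431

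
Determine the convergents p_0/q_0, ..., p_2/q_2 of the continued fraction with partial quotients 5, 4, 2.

Using the convergent recurrence p_i = a_i*p_{i-1} + p_{i-2}, q_i = a_i*q_{i-1} + q_{i-2} with p_{-2}=0, p_{-1}=1, q_{-2}=1, q_{-1}=0:
  i=0: a_0=5, p_0 = 5*1 + 0 = 5, q_0 = 5*0 + 1 = 1.
  i=1: a_1=4, p_1 = 4*5 + 1 = 21, q_1 = 4*1 + 0 = 4.
  i=2: a_2=2, p_2 = 2*21 + 5 = 47, q_2 = 2*4 + 1 = 9.

5/1, 21/4, 47/9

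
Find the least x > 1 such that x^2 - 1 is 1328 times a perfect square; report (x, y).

(x, y) = (13447, 369)

First expand sqrt(1328) as a continued fraction. With x_i = (sqrt(1328) + m_i)/d_i and (m_0, d_0) = (0, 1): a_0 = floor(sqrt(1328)) = 36, since 36^2 = 1296 <= 1328 < 1369 = 37^2.
Iterate m_{i+1} = d_i*a_i - m_i, d_{i+1} = (1328 - m_{i+1}^2)/d_i, a_{i+1} = floor((a_0 + m_{i+1})/d_{i+1}):
  m_1 = 1*36 - 0 = 36, d_1 = (1328 - 36^2)/1 = 32/1 = 32, a_1 = floor((36 + 36)/32) = 2.
  m_2 = 32*2 - 36 = 28, d_2 = (1328 - 28^2)/32 = 544/32 = 17, a_2 = floor((36 + 28)/17) = 3.
  m_3 = 17*3 - 28 = 23, d_3 = (1328 - 23^2)/17 = 799/17 = 47, a_3 = floor((36 + 23)/47) = 1.
  m_4 = 47*1 - 23 = 24, d_4 = (1328 - 24^2)/47 = 752/47 = 16, a_4 = floor((36 + 24)/16) = 3.
  m_5 = 16*3 - 24 = 24, d_5 = (1328 - 24^2)/16 = 752/16 = 47, a_5 = floor((36 + 24)/47) = 1.
  m_6 = 47*1 - 24 = 23, d_6 = (1328 - 23^2)/47 = 799/47 = 17, a_6 = floor((36 + 23)/17) = 3.
  m_7 = 17*3 - 23 = 28, d_7 = (1328 - 28^2)/17 = 544/17 = 32, a_7 = floor((36 + 28)/32) = 2.
  m_8 = 32*2 - 28 = 36, d_8 = (1328 - 36^2)/32 = 32/32 = 1, a_8 = floor((36 + 36)/1) = 72.
  m_9 = 1*72 - 36 = 36, d_9 = (1328 - 36^2)/1 = 32/1 = 32: (m_9, d_9) = (m_1, d_1) = (36, 32), so from here the quotients repeat a_1, ..., a_8; the period length is 8.
So sqrt(1328) = [36; (2, 3, 1, 3, 1, 3, 2, 72)] with period length k = 8.
k is even, so the fundamental solution of x^2 - 1328y^2 = 1 is (p_{k-1}, q_{k-1}) = (p_7, q_7); compute convergents through index 7.
Convergents (p_i = a_i*p_{i-1} + p_{i-2}, q_i = a_i*q_{i-1} + q_{i-2} with p_{-2}=0, p_{-1}=1, q_{-2}=1, q_{-1}=0):
  i=0: a_0=36, p_0 = 36*1 + 0 = 36, q_0 = 36*0 + 1 = 1.
  i=1: a_1=2, p_1 = 2*36 + 1 = 73, q_1 = 2*1 + 0 = 2.
  i=2: a_2=3, p_2 = 3*73 + 36 = 255, q_2 = 3*2 + 1 = 7.
  i=3: a_3=1, p_3 = 1*255 + 73 = 328, q_3 = 1*7 + 2 = 9.
  i=4: a_4=3, p_4 = 3*328 + 255 = 1239, q_4 = 3*9 + 7 = 34.
  i=5: a_5=1, p_5 = 1*1239 + 328 = 1567, q_5 = 1*34 + 9 = 43.
  i=6: a_6=3, p_6 = 3*1567 + 1239 = 5940, q_6 = 3*43 + 34 = 163.
  i=7: a_7=2, p_7 = 2*5940 + 1567 = 13447, q_7 = 2*163 + 43 = 369.
Check: 13447^2 - 1328*369^2 = 180821809 - 180821808 = 1, so (x, y) = (13447, 369) solves the equation, and by the theorem it is the least positive solution.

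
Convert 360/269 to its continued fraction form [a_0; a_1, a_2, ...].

[1; 2, 1, 21, 1, 3]

Run the Euclidean algorithm on 360 and 269; the successive quotients are the partial quotients a_0, a_1, ... (each step inverts the fractional part left over by the previous one):
  360 = 1*269 + 91, so a_0 = 1.
  269 = 2*91 + 87, so a_1 = 2.
  91 = 1*87 + 4, so a_2 = 1.
  87 = 21*4 + 3, so a_3 = 21.
  4 = 1*3 + 1, so a_4 = 1.
  3 = 3*1 + 0, so a_5 = 3.
The remainder reaches 0 after 6 divisions, so the expansion has 6 partial quotients, read off in order.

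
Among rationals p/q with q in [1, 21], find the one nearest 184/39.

Expand x = 184/39 as a continued fraction with the Euclidean algorithm:
  184 = 4*39 + 28, so a_0 = 4.
  39 = 1*28 + 11, so a_1 = 1.
  28 = 2*11 + 6, so a_2 = 2.
  11 = 1*6 + 5, so a_3 = 1.
  6 = 1*5 + 1, so a_4 = 1.
  5 = 5*1 + 0, so a_5 = 5.
so x = [4; 1, 2, 1, 1, 5].
Convergents (p_i = a_i*p_{i-1} + p_{i-2}, q_i = a_i*q_{i-1} + q_{i-2} with p_{-2}=0, p_{-1}=1, q_{-2}=1, q_{-1}=0), until the denominator exceeds 21:
  i=0: a_0=4, p_0 = 4*1 + 0 = 4, q_0 = 4*0 + 1 = 1.
  i=1: a_1=1, p_1 = 1*4 + 1 = 5, q_1 = 1*1 + 0 = 1.
  i=2: a_2=2, p_2 = 2*5 + 4 = 14, q_2 = 2*1 + 1 = 3.
  i=3: a_3=1, p_3 = 1*14 + 5 = 19, q_3 = 1*3 + 1 = 4.
  i=4: a_4=1, p_4 = 1*19 + 14 = 33, q_4 = 1*4 + 3 = 7.
  i=5: a_5=5, p_5 = 5*33 + 19 = 184, q_5 = 5*7 + 4 = 39.
q_5 = 39 > 21, so the last convergent with denominator <= 21 is p_4/q_4 = 33/7.
The closest fraction with denominator <= 21 is either p_4/q_4 or the intermediate fraction (k*p_4 + p_3)/(k*q_4 + q_3) with the largest k >= 1 whose denominator stays <= 21; these approach x as k grows, and every other convergent or intermediate fraction in range is farther away.
Largest k: floor((21 - q_3)/q_4) = floor((21 - 4)/7) = 2.
That gives (2*33 + 19)/(2*7 + 4) = 85/18.
Compare the errors: |x - 33/7| = |184*7 - 33*39|/(39*7) = 1/273, and |x - 85/18| = |184*18 - 85*39|/(39*18) = 3/702.
Cross-multiplying, 1*702 = 702 < 819 = 3*273, so 1/273 is smaller: the convergent 33/7 is closer to x than 85/18.

33/7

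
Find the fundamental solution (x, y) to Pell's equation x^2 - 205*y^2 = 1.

First expand sqrt(205) as a continued fraction. With x_i = (sqrt(205) + m_i)/d_i and (m_0, d_0) = (0, 1): a_0 = floor(sqrt(205)) = 14, since 14^2 = 196 <= 205 < 225 = 15^2.
Iterate m_{i+1} = d_i*a_i - m_i, d_{i+1} = (205 - m_{i+1}^2)/d_i, a_{i+1} = floor((a_0 + m_{i+1})/d_{i+1}):
  m_1 = 1*14 - 0 = 14, d_1 = (205 - 14^2)/1 = 9/1 = 9, a_1 = floor((14 + 14)/9) = 3.
  m_2 = 9*3 - 14 = 13, d_2 = (205 - 13^2)/9 = 36/9 = 4, a_2 = floor((14 + 13)/4) = 6.
  m_3 = 4*6 - 13 = 11, d_3 = (205 - 11^2)/4 = 84/4 = 21, a_3 = floor((14 + 11)/21) = 1.
  m_4 = 21*1 - 11 = 10, d_4 = (205 - 10^2)/21 = 105/21 = 5, a_4 = floor((14 + 10)/5) = 4.
  m_5 = 5*4 - 10 = 10, d_5 = (205 - 10^2)/5 = 105/5 = 21, a_5 = floor((14 + 10)/21) = 1.
  m_6 = 21*1 - 10 = 11, d_6 = (205 - 11^2)/21 = 84/21 = 4, a_6 = floor((14 + 11)/4) = 6.
  m_7 = 4*6 - 11 = 13, d_7 = (205 - 13^2)/4 = 36/4 = 9, a_7 = floor((14 + 13)/9) = 3.
  m_8 = 9*3 - 13 = 14, d_8 = (205 - 14^2)/9 = 9/9 = 1, a_8 = floor((14 + 14)/1) = 28.
  m_9 = 1*28 - 14 = 14, d_9 = (205 - 14^2)/1 = 9/1 = 9: (m_9, d_9) = (m_1, d_1) = (14, 9), so from here the quotients repeat a_1, ..., a_8; the period length is 8.
So sqrt(205) = [14; (3, 6, 1, 4, 1, 6, 3, 28)] with period length k = 8.
k is even, so the fundamental solution of x^2 - 205y^2 = 1 is (p_{k-1}, q_{k-1}) = (p_7, q_7); compute convergents through index 7.
Convergents (p_i = a_i*p_{i-1} + p_{i-2}, q_i = a_i*q_{i-1} + q_{i-2} with p_{-2}=0, p_{-1}=1, q_{-2}=1, q_{-1}=0):
  i=0: a_0=14, p_0 = 14*1 + 0 = 14, q_0 = 14*0 + 1 = 1.
  i=1: a_1=3, p_1 = 3*14 + 1 = 43, q_1 = 3*1 + 0 = 3.
  i=2: a_2=6, p_2 = 6*43 + 14 = 272, q_2 = 6*3 + 1 = 19.
  i=3: a_3=1, p_3 = 1*272 + 43 = 315, q_3 = 1*19 + 3 = 22.
  i=4: a_4=4, p_4 = 4*315 + 272 = 1532, q_4 = 4*22 + 19 = 107.
  i=5: a_5=1, p_5 = 1*1532 + 315 = 1847, q_5 = 1*107 + 22 = 129.
  i=6: a_6=6, p_6 = 6*1847 + 1532 = 12614, q_6 = 6*129 + 107 = 881.
  i=7: a_7=3, p_7 = 3*12614 + 1847 = 39689, q_7 = 3*881 + 129 = 2772.
Check: 39689^2 - 205*2772^2 = 1575216721 - 1575216720 = 1, so (x, y) = (39689, 2772) solves the equation, and by the theorem it is the least positive solution.

(x, y) = (39689, 2772)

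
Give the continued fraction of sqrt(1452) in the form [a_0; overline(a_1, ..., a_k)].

Write x_i = (sqrt(1452) + m_i)/d_i with (m_0, d_0) = (0, 1). a_0 = floor(sqrt(1452)) = 38, since 38^2 = 1444 <= 1452 < 1521 = 39^2.
Iterate m_{i+1} = d_i*a_i - m_i, d_{i+1} = (1452 - m_{i+1}^2)/d_i, a_{i+1} = floor((a_0 + m_{i+1})/d_{i+1}):
  m_1 = 1*38 - 0 = 38, d_1 = (1452 - 38^2)/1 = 8/1 = 8, a_1 = floor((38 + 38)/8) = 9.
  m_2 = 8*9 - 38 = 34, d_2 = (1452 - 34^2)/8 = 296/8 = 37, a_2 = floor((38 + 34)/37) = 1.
  m_3 = 37*1 - 34 = 3, d_3 = (1452 - 3^2)/37 = 1443/37 = 39, a_3 = floor((38 + 3)/39) = 1.
  m_4 = 39*1 - 3 = 36, d_4 = (1452 - 36^2)/39 = 156/39 = 4, a_4 = floor((38 + 36)/4) = 18.
  m_5 = 4*18 - 36 = 36, d_5 = (1452 - 36^2)/4 = 156/4 = 39, a_5 = floor((38 + 36)/39) = 1.
  m_6 = 39*1 - 36 = 3, d_6 = (1452 - 3^2)/39 = 1443/39 = 37, a_6 = floor((38 + 3)/37) = 1.
  m_7 = 37*1 - 3 = 34, d_7 = (1452 - 34^2)/37 = 296/37 = 8, a_7 = floor((38 + 34)/8) = 9.
  m_8 = 8*9 - 34 = 38, d_8 = (1452 - 38^2)/8 = 8/8 = 1, a_8 = floor((38 + 38)/1) = 76.
  m_9 = 1*76 - 38 = 38, d_9 = (1452 - 38^2)/1 = 8/1 = 8: (m_9, d_9) = (m_1, d_1) = (38, 8), so from here the quotients repeat a_1, ..., a_8; the period length is 8.
Hence the expansion of sqrt(1452) is a_0 = 38 followed by the repeating block 9, 1, 1, 18, 1, 1, 9, 76 (period 8).

[38; overline(9, 1, 1, 18, 1, 1, 9, 76)]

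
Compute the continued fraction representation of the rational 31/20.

Run the Euclidean algorithm on 31 and 20; the successive quotients are the partial quotients a_0, a_1, ... (each step inverts the fractional part left over by the previous one):
  31 = 1*20 + 11, so a_0 = 1.
  20 = 1*11 + 9, so a_1 = 1.
  11 = 1*9 + 2, so a_2 = 1.
  9 = 4*2 + 1, so a_3 = 4.
  2 = 2*1 + 0, so a_4 = 2.
The remainder reaches 0 after 5 divisions, so the expansion has 5 partial quotients, read off in order.

[1; 1, 1, 4, 2]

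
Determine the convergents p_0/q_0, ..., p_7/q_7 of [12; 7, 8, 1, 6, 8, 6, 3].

12/1, 85/7, 692/57, 777/64, 5354/441, 43609/3592, 267008/21993, 844633/69571

Using the convergent recurrence p_i = a_i*p_{i-1} + p_{i-2}, q_i = a_i*q_{i-1} + q_{i-2} with p_{-2}=0, p_{-1}=1, q_{-2}=1, q_{-1}=0:
  i=0: a_0=12, p_0 = 12*1 + 0 = 12, q_0 = 12*0 + 1 = 1.
  i=1: a_1=7, p_1 = 7*12 + 1 = 85, q_1 = 7*1 + 0 = 7.
  i=2: a_2=8, p_2 = 8*85 + 12 = 692, q_2 = 8*7 + 1 = 57.
  i=3: a_3=1, p_3 = 1*692 + 85 = 777, q_3 = 1*57 + 7 = 64.
  i=4: a_4=6, p_4 = 6*777 + 692 = 5354, q_4 = 6*64 + 57 = 441.
  i=5: a_5=8, p_5 = 8*5354 + 777 = 43609, q_5 = 8*441 + 64 = 3592.
  i=6: a_6=6, p_6 = 6*43609 + 5354 = 267008, q_6 = 6*3592 + 441 = 21993.
  i=7: a_7=3, p_7 = 3*267008 + 43609 = 844633, q_7 = 3*21993 + 3592 = 69571.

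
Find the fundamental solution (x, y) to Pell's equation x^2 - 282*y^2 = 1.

First expand sqrt(282) as a continued fraction. With x_i = (sqrt(282) + m_i)/d_i and (m_0, d_0) = (0, 1): a_0 = floor(sqrt(282)) = 16, since 16^2 = 256 <= 282 < 289 = 17^2.
Iterate m_{i+1} = d_i*a_i - m_i, d_{i+1} = (282 - m_{i+1}^2)/d_i, a_{i+1} = floor((a_0 + m_{i+1})/d_{i+1}):
  m_1 = 1*16 - 0 = 16, d_1 = (282 - 16^2)/1 = 26/1 = 26, a_1 = floor((16 + 16)/26) = 1.
  m_2 = 26*1 - 16 = 10, d_2 = (282 - 10^2)/26 = 182/26 = 7, a_2 = floor((16 + 10)/7) = 3.
  m_3 = 7*3 - 10 = 11, d_3 = (282 - 11^2)/7 = 161/7 = 23, a_3 = floor((16 + 11)/23) = 1.
  m_4 = 23*1 - 11 = 12, d_4 = (282 - 12^2)/23 = 138/23 = 6, a_4 = floor((16 + 12)/6) = 4.
  m_5 = 6*4 - 12 = 12, d_5 = (282 - 12^2)/6 = 138/6 = 23, a_5 = floor((16 + 12)/23) = 1.
  m_6 = 23*1 - 12 = 11, d_6 = (282 - 11^2)/23 = 161/23 = 7, a_6 = floor((16 + 11)/7) = 3.
  m_7 = 7*3 - 11 = 10, d_7 = (282 - 10^2)/7 = 182/7 = 26, a_7 = floor((16 + 10)/26) = 1.
  m_8 = 26*1 - 10 = 16, d_8 = (282 - 16^2)/26 = 26/26 = 1, a_8 = floor((16 + 16)/1) = 32.
  m_9 = 1*32 - 16 = 16, d_9 = (282 - 16^2)/1 = 26/1 = 26: (m_9, d_9) = (m_1, d_1) = (16, 26), so from here the quotients repeat a_1, ..., a_8; the period length is 8.
So sqrt(282) = [16; (1, 3, 1, 4, 1, 3, 1, 32)] with period length k = 8.
k is even, so the fundamental solution of x^2 - 282y^2 = 1 is (p_{k-1}, q_{k-1}) = (p_7, q_7); compute convergents through index 7.
Convergents (p_i = a_i*p_{i-1} + p_{i-2}, q_i = a_i*q_{i-1} + q_{i-2} with p_{-2}=0, p_{-1}=1, q_{-2}=1, q_{-1}=0):
  i=0: a_0=16, p_0 = 16*1 + 0 = 16, q_0 = 16*0 + 1 = 1.
  i=1: a_1=1, p_1 = 1*16 + 1 = 17, q_1 = 1*1 + 0 = 1.
  i=2: a_2=3, p_2 = 3*17 + 16 = 67, q_2 = 3*1 + 1 = 4.
  i=3: a_3=1, p_3 = 1*67 + 17 = 84, q_3 = 1*4 + 1 = 5.
  i=4: a_4=4, p_4 = 4*84 + 67 = 403, q_4 = 4*5 + 4 = 24.
  i=5: a_5=1, p_5 = 1*403 + 84 = 487, q_5 = 1*24 + 5 = 29.
  i=6: a_6=3, p_6 = 3*487 + 403 = 1864, q_6 = 3*29 + 24 = 111.
  i=7: a_7=1, p_7 = 1*1864 + 487 = 2351, q_7 = 1*111 + 29 = 140.
Check: 2351^2 - 282*140^2 = 5527201 - 5527200 = 1, so (x, y) = (2351, 140) solves the equation, and by the theorem it is the least positive solution.

(x, y) = (2351, 140)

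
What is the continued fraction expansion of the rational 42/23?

Run the Euclidean algorithm on 42 and 23; the successive quotients are the partial quotients a_0, a_1, ... (each step inverts the fractional part left over by the previous one):
  42 = 1*23 + 19, so a_0 = 1.
  23 = 1*19 + 4, so a_1 = 1.
  19 = 4*4 + 3, so a_2 = 4.
  4 = 1*3 + 1, so a_3 = 1.
  3 = 3*1 + 0, so a_4 = 3.
The remainder reaches 0 after 5 divisions, so the expansion has 5 partial quotients, read off in order.

[1; 1, 4, 1, 3]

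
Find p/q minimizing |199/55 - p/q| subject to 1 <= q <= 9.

29/8

Expand x = 199/55 as a continued fraction with the Euclidean algorithm:
  199 = 3*55 + 34, so a_0 = 3.
  55 = 1*34 + 21, so a_1 = 1.
  34 = 1*21 + 13, so a_2 = 1.
  21 = 1*13 + 8, so a_3 = 1.
  13 = 1*8 + 5, so a_4 = 1.
  8 = 1*5 + 3, so a_5 = 1.
  5 = 1*3 + 2, so a_6 = 1.
  3 = 1*2 + 1, so a_7 = 1.
  2 = 2*1 + 0, so a_8 = 2.
so x = [3; 1, 1, 1, 1, 1, 1, 1, 2].
Convergents (p_i = a_i*p_{i-1} + p_{i-2}, q_i = a_i*q_{i-1} + q_{i-2} with p_{-2}=0, p_{-1}=1, q_{-2}=1, q_{-1}=0), until the denominator exceeds 9:
  i=0: a_0=3, p_0 = 3*1 + 0 = 3, q_0 = 3*0 + 1 = 1.
  i=1: a_1=1, p_1 = 1*3 + 1 = 4, q_1 = 1*1 + 0 = 1.
  i=2: a_2=1, p_2 = 1*4 + 3 = 7, q_2 = 1*1 + 1 = 2.
  i=3: a_3=1, p_3 = 1*7 + 4 = 11, q_3 = 1*2 + 1 = 3.
  i=4: a_4=1, p_4 = 1*11 + 7 = 18, q_4 = 1*3 + 2 = 5.
  i=5: a_5=1, p_5 = 1*18 + 11 = 29, q_5 = 1*5 + 3 = 8.
  i=6: a_6=1, p_6 = 1*29 + 18 = 47, q_6 = 1*8 + 5 = 13.
q_6 = 13 > 9, so the last convergent with denominator <= 9 is p_5/q_5 = 29/8.
The closest fraction with denominator <= 9 is either p_5/q_5 or the intermediate fraction (k*p_5 + p_4)/(k*q_5 + q_4) with the largest k >= 1 whose denominator stays <= 9; these approach x as k grows, and every other convergent or intermediate fraction in range is farther away.
Largest k: floor((9 - q_4)/q_5) = floor((9 - 5)/8) = 0.
Since k = 0, no intermediate fraction beyond p_5/q_5 has denominator <= 9, so the convergent 29/8 is the closest (its error is |199*8 - 29*55|/(55*8) = 3/440).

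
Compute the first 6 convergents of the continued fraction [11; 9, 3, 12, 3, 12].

11/1, 100/9, 311/28, 3832/345, 11807/1063, 145516/13101

Using the convergent recurrence p_i = a_i*p_{i-1} + p_{i-2}, q_i = a_i*q_{i-1} + q_{i-2} with p_{-2}=0, p_{-1}=1, q_{-2}=1, q_{-1}=0:
  i=0: a_0=11, p_0 = 11*1 + 0 = 11, q_0 = 11*0 + 1 = 1.
  i=1: a_1=9, p_1 = 9*11 + 1 = 100, q_1 = 9*1 + 0 = 9.
  i=2: a_2=3, p_2 = 3*100 + 11 = 311, q_2 = 3*9 + 1 = 28.
  i=3: a_3=12, p_3 = 12*311 + 100 = 3832, q_3 = 12*28 + 9 = 345.
  i=4: a_4=3, p_4 = 3*3832 + 311 = 11807, q_4 = 3*345 + 28 = 1063.
  i=5: a_5=12, p_5 = 12*11807 + 3832 = 145516, q_5 = 12*1063 + 345 = 13101.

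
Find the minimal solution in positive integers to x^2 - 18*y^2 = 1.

First expand sqrt(18) as a continued fraction. With x_i = (sqrt(18) + m_i)/d_i and (m_0, d_0) = (0, 1): a_0 = floor(sqrt(18)) = 4, since 4^2 = 16 <= 18 < 25 = 5^2.
Iterate m_{i+1} = d_i*a_i - m_i, d_{i+1} = (18 - m_{i+1}^2)/d_i, a_{i+1} = floor((a_0 + m_{i+1})/d_{i+1}):
  m_1 = 1*4 - 0 = 4, d_1 = (18 - 4^2)/1 = 2/1 = 2, a_1 = floor((4 + 4)/2) = 4.
  m_2 = 2*4 - 4 = 4, d_2 = (18 - 4^2)/2 = 2/2 = 1, a_2 = floor((4 + 4)/1) = 8.
  m_3 = 1*8 - 4 = 4, d_3 = (18 - 4^2)/1 = 2/1 = 2: (m_3, d_3) = (m_1, d_1) = (4, 2), so from here the quotients repeat a_1, a_2; the period length is 2.
So sqrt(18) = [4; (4, 8)] with period length k = 2.
k is even, so the fundamental solution of x^2 - 18y^2 = 1 is (p_{k-1}, q_{k-1}) = (p_1, q_1); compute convergents through index 1.
Convergents (p_i = a_i*p_{i-1} + p_{i-2}, q_i = a_i*q_{i-1} + q_{i-2} with p_{-2}=0, p_{-1}=1, q_{-2}=1, q_{-1}=0):
  i=0: a_0=4, p_0 = 4*1 + 0 = 4, q_0 = 4*0 + 1 = 1.
  i=1: a_1=4, p_1 = 4*4 + 1 = 17, q_1 = 4*1 + 0 = 4.
Check: 17^2 - 18*4^2 = 289 - 288 = 1, so (x, y) = (17, 4) solves the equation, and by the theorem it is the least positive solution.

(x, y) = (17, 4)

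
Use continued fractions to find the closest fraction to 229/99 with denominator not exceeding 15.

Expand x = 229/99 as a continued fraction with the Euclidean algorithm:
  229 = 2*99 + 31, so a_0 = 2.
  99 = 3*31 + 6, so a_1 = 3.
  31 = 5*6 + 1, so a_2 = 5.
  6 = 6*1 + 0, so a_3 = 6.
so x = [2; 3, 5, 6].
Convergents (p_i = a_i*p_{i-1} + p_{i-2}, q_i = a_i*q_{i-1} + q_{i-2} with p_{-2}=0, p_{-1}=1, q_{-2}=1, q_{-1}=0), until the denominator exceeds 15:
  i=0: a_0=2, p_0 = 2*1 + 0 = 2, q_0 = 2*0 + 1 = 1.
  i=1: a_1=3, p_1 = 3*2 + 1 = 7, q_1 = 3*1 + 0 = 3.
  i=2: a_2=5, p_2 = 5*7 + 2 = 37, q_2 = 5*3 + 1 = 16.
q_2 = 16 > 15, so the last convergent with denominator <= 15 is p_1/q_1 = 7/3.
The closest fraction with denominator <= 15 is either p_1/q_1 or the intermediate fraction (k*p_1 + p_0)/(k*q_1 + q_0) with the largest k >= 1 whose denominator stays <= 15; these approach x as k grows, and every other convergent or intermediate fraction in range is farther away.
Largest k: floor((15 - q_0)/q_1) = floor((15 - 1)/3) = 4.
That gives (4*7 + 2)/(4*3 + 1) = 30/13.
Compare the errors: |x - 7/3| = |229*3 - 7*99|/(99*3) = 6/297, and |x - 30/13| = |229*13 - 30*99|/(99*13) = 7/1287.
Cross-multiplying, 7*297 = 2079 < 7722 = 6*1287, so 7/1287 is smaller: the intermediate fraction 30/13 is closer to x than 7/3.

30/13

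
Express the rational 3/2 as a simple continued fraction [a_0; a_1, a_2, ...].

Run the Euclidean algorithm on 3 and 2; the successive quotients are the partial quotients a_0, a_1, ... (each step inverts the fractional part left over by the previous one):
  3 = 1*2 + 1, so a_0 = 1.
  2 = 2*1 + 0, so a_1 = 2.
The remainder reaches 0 after 2 divisions, so the expansion has 2 partial quotients, read off in order.

[1; 2]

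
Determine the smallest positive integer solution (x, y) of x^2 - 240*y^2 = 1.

(x, y) = (31, 2)

First expand sqrt(240) as a continued fraction. With x_i = (sqrt(240) + m_i)/d_i and (m_0, d_0) = (0, 1): a_0 = floor(sqrt(240)) = 15, since 15^2 = 225 <= 240 < 256 = 16^2.
Iterate m_{i+1} = d_i*a_i - m_i, d_{i+1} = (240 - m_{i+1}^2)/d_i, a_{i+1} = floor((a_0 + m_{i+1})/d_{i+1}):
  m_1 = 1*15 - 0 = 15, d_1 = (240 - 15^2)/1 = 15/1 = 15, a_1 = floor((15 + 15)/15) = 2.
  m_2 = 15*2 - 15 = 15, d_2 = (240 - 15^2)/15 = 15/15 = 1, a_2 = floor((15 + 15)/1) = 30.
  m_3 = 1*30 - 15 = 15, d_3 = (240 - 15^2)/1 = 15/1 = 15: (m_3, d_3) = (m_1, d_1) = (15, 15), so from here the quotients repeat a_1, a_2; the period length is 2.
So sqrt(240) = [15; (2, 30)] with period length k = 2.
k is even, so the fundamental solution of x^2 - 240y^2 = 1 is (p_{k-1}, q_{k-1}) = (p_1, q_1); compute convergents through index 1.
Convergents (p_i = a_i*p_{i-1} + p_{i-2}, q_i = a_i*q_{i-1} + q_{i-2} with p_{-2}=0, p_{-1}=1, q_{-2}=1, q_{-1}=0):
  i=0: a_0=15, p_0 = 15*1 + 0 = 15, q_0 = 15*0 + 1 = 1.
  i=1: a_1=2, p_1 = 2*15 + 1 = 31, q_1 = 2*1 + 0 = 2.
Check: 31^2 - 240*2^2 = 961 - 960 = 1, so (x, y) = (31, 2) solves the equation, and by the theorem it is the least positive solution.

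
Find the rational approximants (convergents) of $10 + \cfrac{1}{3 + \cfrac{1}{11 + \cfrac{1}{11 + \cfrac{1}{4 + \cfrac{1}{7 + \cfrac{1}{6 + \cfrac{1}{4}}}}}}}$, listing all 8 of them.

Using the convergent recurrence p_i = a_i*p_{i-1} + p_{i-2}, q_i = a_i*q_{i-1} + q_{i-2} with p_{-2}=0, p_{-1}=1, q_{-2}=1, q_{-1}=0:
  i=0: a_0=10, p_0 = 10*1 + 0 = 10, q_0 = 10*0 + 1 = 1.
  i=1: a_1=3, p_1 = 3*10 + 1 = 31, q_1 = 3*1 + 0 = 3.
  i=2: a_2=11, p_2 = 11*31 + 10 = 351, q_2 = 11*3 + 1 = 34.
  i=3: a_3=11, p_3 = 11*351 + 31 = 3892, q_3 = 11*34 + 3 = 377.
  i=4: a_4=4, p_4 = 4*3892 + 351 = 15919, q_4 = 4*377 + 34 = 1542.
  i=5: a_5=7, p_5 = 7*15919 + 3892 = 115325, q_5 = 7*1542 + 377 = 11171.
  i=6: a_6=6, p_6 = 6*115325 + 15919 = 707869, q_6 = 6*11171 + 1542 = 68568.
  i=7: a_7=4, p_7 = 4*707869 + 115325 = 2946801, q_7 = 4*68568 + 11171 = 285443.

10/1, 31/3, 351/34, 3892/377, 15919/1542, 115325/11171, 707869/68568, 2946801/285443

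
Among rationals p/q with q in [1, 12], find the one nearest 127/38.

10/3

Expand x = 127/38 as a continued fraction with the Euclidean algorithm:
  127 = 3*38 + 13, so a_0 = 3.
  38 = 2*13 + 12, so a_1 = 2.
  13 = 1*12 + 1, so a_2 = 1.
  12 = 12*1 + 0, so a_3 = 12.
so x = [3; 2, 1, 12].
Convergents (p_i = a_i*p_{i-1} + p_{i-2}, q_i = a_i*q_{i-1} + q_{i-2} with p_{-2}=0, p_{-1}=1, q_{-2}=1, q_{-1}=0), until the denominator exceeds 12:
  i=0: a_0=3, p_0 = 3*1 + 0 = 3, q_0 = 3*0 + 1 = 1.
  i=1: a_1=2, p_1 = 2*3 + 1 = 7, q_1 = 2*1 + 0 = 2.
  i=2: a_2=1, p_2 = 1*7 + 3 = 10, q_2 = 1*2 + 1 = 3.
  i=3: a_3=12, p_3 = 12*10 + 7 = 127, q_3 = 12*3 + 2 = 38.
q_3 = 38 > 12, so the last convergent with denominator <= 12 is p_2/q_2 = 10/3.
The closest fraction with denominator <= 12 is either p_2/q_2 or the intermediate fraction (k*p_2 + p_1)/(k*q_2 + q_1) with the largest k >= 1 whose denominator stays <= 12; these approach x as k grows, and every other convergent or intermediate fraction in range is farther away.
Largest k: floor((12 - q_1)/q_2) = floor((12 - 2)/3) = 3.
That gives (3*10 + 7)/(3*3 + 2) = 37/11.
Compare the errors: |x - 10/3| = |127*3 - 10*38|/(38*3) = 1/114, and |x - 37/11| = |127*11 - 37*38|/(38*11) = 9/418.
Cross-multiplying, 1*418 = 418 < 1026 = 9*114, so 1/114 is smaller: the convergent 10/3 is closer to x than 37/11.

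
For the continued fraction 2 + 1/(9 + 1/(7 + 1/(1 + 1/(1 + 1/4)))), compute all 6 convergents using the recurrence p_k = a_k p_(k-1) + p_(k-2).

Using the convergent recurrence p_i = a_i*p_{i-1} + p_{i-2}, q_i = a_i*q_{i-1} + q_{i-2} with p_{-2}=0, p_{-1}=1, q_{-2}=1, q_{-1}=0:
  i=0: a_0=2, p_0 = 2*1 + 0 = 2, q_0 = 2*0 + 1 = 1.
  i=1: a_1=9, p_1 = 9*2 + 1 = 19, q_1 = 9*1 + 0 = 9.
  i=2: a_2=7, p_2 = 7*19 + 2 = 135, q_2 = 7*9 + 1 = 64.
  i=3: a_3=1, p_3 = 1*135 + 19 = 154, q_3 = 1*64 + 9 = 73.
  i=4: a_4=1, p_4 = 1*154 + 135 = 289, q_4 = 1*73 + 64 = 137.
  i=5: a_5=4, p_5 = 4*289 + 154 = 1310, q_5 = 4*137 + 73 = 621.

2/1, 19/9, 135/64, 154/73, 289/137, 1310/621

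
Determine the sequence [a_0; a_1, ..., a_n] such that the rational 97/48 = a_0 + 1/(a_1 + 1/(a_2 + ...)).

Run the Euclidean algorithm on 97 and 48; the successive quotients are the partial quotients a_0, a_1, ... (each step inverts the fractional part left over by the previous one):
  97 = 2*48 + 1, so a_0 = 2.
  48 = 48*1 + 0, so a_1 = 48.
The remainder reaches 0 after 2 divisions, so the expansion has 2 partial quotients, read off in order.

[2; 48]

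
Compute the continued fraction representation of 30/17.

Run the Euclidean algorithm on 30 and 17; the successive quotients are the partial quotients a_0, a_1, ... (each step inverts the fractional part left over by the previous one):
  30 = 1*17 + 13, so a_0 = 1.
  17 = 1*13 + 4, so a_1 = 1.
  13 = 3*4 + 1, so a_2 = 3.
  4 = 4*1 + 0, so a_3 = 4.
The remainder reaches 0 after 4 divisions, so the expansion has 4 partial quotients, read off in order.

[1; 1, 3, 4]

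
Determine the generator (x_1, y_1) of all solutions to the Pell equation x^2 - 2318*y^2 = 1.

(x, y) = (2588597, 53766)

First expand sqrt(2318) as a continued fraction. With x_i = (sqrt(2318) + m_i)/d_i and (m_0, d_0) = (0, 1): a_0 = floor(sqrt(2318)) = 48, since 48^2 = 2304 <= 2318 < 2401 = 49^2.
Iterate m_{i+1} = d_i*a_i - m_i, d_{i+1} = (2318 - m_{i+1}^2)/d_i, a_{i+1} = floor((a_0 + m_{i+1})/d_{i+1}):
  m_1 = 1*48 - 0 = 48, d_1 = (2318 - 48^2)/1 = 14/1 = 14, a_1 = floor((48 + 48)/14) = 6.
  m_2 = 14*6 - 48 = 36, d_2 = (2318 - 36^2)/14 = 1022/14 = 73, a_2 = floor((48 + 36)/73) = 1.
  m_3 = 73*1 - 36 = 37, d_3 = (2318 - 37^2)/73 = 949/73 = 13, a_3 = floor((48 + 37)/13) = 6.
  m_4 = 13*6 - 37 = 41, d_4 = (2318 - 41^2)/13 = 637/13 = 49, a_4 = floor((48 + 41)/49) = 1.
  m_5 = 49*1 - 41 = 8, d_5 = (2318 - 8^2)/49 = 2254/49 = 46, a_5 = floor((48 + 8)/46) = 1.
  m_6 = 46*1 - 8 = 38, d_6 = (2318 - 38^2)/46 = 874/46 = 19, a_6 = floor((48 + 38)/19) = 4.
  m_7 = 19*4 - 38 = 38, d_7 = (2318 - 38^2)/19 = 874/19 = 46, a_7 = floor((48 + 38)/46) = 1.
  m_8 = 46*1 - 38 = 8, d_8 = (2318 - 8^2)/46 = 2254/46 = 49, a_8 = floor((48 + 8)/49) = 1.
  m_9 = 49*1 - 8 = 41, d_9 = (2318 - 41^2)/49 = 637/49 = 13, a_9 = floor((48 + 41)/13) = 6.
  m_10 = 13*6 - 41 = 37, d_10 = (2318 - 37^2)/13 = 949/13 = 73, a_10 = floor((48 + 37)/73) = 1.
  m_11 = 73*1 - 37 = 36, d_11 = (2318 - 36^2)/73 = 1022/73 = 14, a_11 = floor((48 + 36)/14) = 6.
  m_12 = 14*6 - 36 = 48, d_12 = (2318 - 48^2)/14 = 14/14 = 1, a_12 = floor((48 + 48)/1) = 96.
  m_13 = 1*96 - 48 = 48, d_13 = (2318 - 48^2)/1 = 14/1 = 14: (m_13, d_13) = (m_1, d_1) = (48, 14), so from here the quotients repeat a_1, ..., a_12; the period length is 12.
So sqrt(2318) = [48; (6, 1, 6, 1, 1, 4, 1, 1, 6, 1, 6, 96)] with period length k = 12.
k is even, so the fundamental solution of x^2 - 2318y^2 = 1 is (p_{k-1}, q_{k-1}) = (p_11, q_11); compute convergents through index 11.
Convergents (p_i = a_i*p_{i-1} + p_{i-2}, q_i = a_i*q_{i-1} + q_{i-2} with p_{-2}=0, p_{-1}=1, q_{-2}=1, q_{-1}=0):
  i=0: a_0=48, p_0 = 48*1 + 0 = 48, q_0 = 48*0 + 1 = 1.
  i=1: a_1=6, p_1 = 6*48 + 1 = 289, q_1 = 6*1 + 0 = 6.
  i=2: a_2=1, p_2 = 1*289 + 48 = 337, q_2 = 1*6 + 1 = 7.
  i=3: a_3=6, p_3 = 6*337 + 289 = 2311, q_3 = 6*7 + 6 = 48.
  i=4: a_4=1, p_4 = 1*2311 + 337 = 2648, q_4 = 1*48 + 7 = 55.
  i=5: a_5=1, p_5 = 1*2648 + 2311 = 4959, q_5 = 1*55 + 48 = 103.
  i=6: a_6=4, p_6 = 4*4959 + 2648 = 22484, q_6 = 4*103 + 55 = 467.
  i=7: a_7=1, p_7 = 1*22484 + 4959 = 27443, q_7 = 1*467 + 103 = 570.
  i=8: a_8=1, p_8 = 1*27443 + 22484 = 49927, q_8 = 1*570 + 467 = 1037.
  i=9: a_9=6, p_9 = 6*49927 + 27443 = 327005, q_9 = 6*1037 + 570 = 6792.
  i=10: a_10=1, p_10 = 1*327005 + 49927 = 376932, q_10 = 1*6792 + 1037 = 7829.
  i=11: a_11=6, p_11 = 6*376932 + 327005 = 2588597, q_11 = 6*7829 + 6792 = 53766.
Check: 2588597^2 - 2318*53766^2 = 6700834428409 - 6700834428408 = 1, so (x, y) = (2588597, 53766) solves the equation, and by the theorem it is the least positive solution.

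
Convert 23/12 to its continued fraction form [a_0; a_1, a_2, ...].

Run the Euclidean algorithm on 23 and 12; the successive quotients are the partial quotients a_0, a_1, ... (each step inverts the fractional part left over by the previous one):
  23 = 1*12 + 11, so a_0 = 1.
  12 = 1*11 + 1, so a_1 = 1.
  11 = 11*1 + 0, so a_2 = 11.
The remainder reaches 0 after 3 divisions, so the expansion has 3 partial quotients, read off in order.

[1; 1, 11]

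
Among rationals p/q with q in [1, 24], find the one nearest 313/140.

38/17

Expand x = 313/140 as a continued fraction with the Euclidean algorithm:
  313 = 2*140 + 33, so a_0 = 2.
  140 = 4*33 + 8, so a_1 = 4.
  33 = 4*8 + 1, so a_2 = 4.
  8 = 8*1 + 0, so a_3 = 8.
so x = [2; 4, 4, 8].
Convergents (p_i = a_i*p_{i-1} + p_{i-2}, q_i = a_i*q_{i-1} + q_{i-2} with p_{-2}=0, p_{-1}=1, q_{-2}=1, q_{-1}=0), until the denominator exceeds 24:
  i=0: a_0=2, p_0 = 2*1 + 0 = 2, q_0 = 2*0 + 1 = 1.
  i=1: a_1=4, p_1 = 4*2 + 1 = 9, q_1 = 4*1 + 0 = 4.
  i=2: a_2=4, p_2 = 4*9 + 2 = 38, q_2 = 4*4 + 1 = 17.
  i=3: a_3=8, p_3 = 8*38 + 9 = 313, q_3 = 8*17 + 4 = 140.
q_3 = 140 > 24, so the last convergent with denominator <= 24 is p_2/q_2 = 38/17.
The closest fraction with denominator <= 24 is either p_2/q_2 or the intermediate fraction (k*p_2 + p_1)/(k*q_2 + q_1) with the largest k >= 1 whose denominator stays <= 24; these approach x as k grows, and every other convergent or intermediate fraction in range is farther away.
Largest k: floor((24 - q_1)/q_2) = floor((24 - 4)/17) = 1.
That gives (1*38 + 9)/(1*17 + 4) = 47/21.
Compare the errors: |x - 38/17| = |313*17 - 38*140|/(140*17) = 1/2380, and |x - 47/21| = |313*21 - 47*140|/(140*21) = 7/2940.
Cross-multiplying, 1*2940 = 2940 < 16660 = 7*2380, so 1/2380 is smaller: the convergent 38/17 is closer to x than 47/21.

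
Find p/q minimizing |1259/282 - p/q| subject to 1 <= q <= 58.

125/28

Expand x = 1259/282 as a continued fraction with the Euclidean algorithm:
  1259 = 4*282 + 131, so a_0 = 4.
  282 = 2*131 + 20, so a_1 = 2.
  131 = 6*20 + 11, so a_2 = 6.
  20 = 1*11 + 9, so a_3 = 1.
  11 = 1*9 + 2, so a_4 = 1.
  9 = 4*2 + 1, so a_5 = 4.
  2 = 2*1 + 0, so a_6 = 2.
so x = [4; 2, 6, 1, 1, 4, 2].
Convergents (p_i = a_i*p_{i-1} + p_{i-2}, q_i = a_i*q_{i-1} + q_{i-2} with p_{-2}=0, p_{-1}=1, q_{-2}=1, q_{-1}=0), until the denominator exceeds 58:
  i=0: a_0=4, p_0 = 4*1 + 0 = 4, q_0 = 4*0 + 1 = 1.
  i=1: a_1=2, p_1 = 2*4 + 1 = 9, q_1 = 2*1 + 0 = 2.
  i=2: a_2=6, p_2 = 6*9 + 4 = 58, q_2 = 6*2 + 1 = 13.
  i=3: a_3=1, p_3 = 1*58 + 9 = 67, q_3 = 1*13 + 2 = 15.
  i=4: a_4=1, p_4 = 1*67 + 58 = 125, q_4 = 1*15 + 13 = 28.
  i=5: a_5=4, p_5 = 4*125 + 67 = 567, q_5 = 4*28 + 15 = 127.
q_5 = 127 > 58, so the last convergent with denominator <= 58 is p_4/q_4 = 125/28.
The closest fraction with denominator <= 58 is either p_4/q_4 or the intermediate fraction (k*p_4 + p_3)/(k*q_4 + q_3) with the largest k >= 1 whose denominator stays <= 58; these approach x as k grows, and every other convergent or intermediate fraction in range is farther away.
Largest k: floor((58 - q_3)/q_4) = floor((58 - 15)/28) = 1.
That gives (1*125 + 67)/(1*28 + 15) = 192/43.
Compare the errors: |x - 125/28| = |1259*28 - 125*282|/(282*28) = 2/7896, and |x - 192/43| = |1259*43 - 192*282|/(282*43) = 7/12126.
Cross-multiplying, 2*12126 = 24252 < 55272 = 7*7896, so 2/7896 is smaller: the convergent 125/28 is closer to x than 192/43.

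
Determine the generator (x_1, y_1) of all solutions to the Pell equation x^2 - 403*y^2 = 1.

(x, y) = (669878, 33369)

First expand sqrt(403) as a continued fraction. With x_i = (sqrt(403) + m_i)/d_i and (m_0, d_0) = (0, 1): a_0 = floor(sqrt(403)) = 20, since 20^2 = 400 <= 403 < 441 = 21^2.
Iterate m_{i+1} = d_i*a_i - m_i, d_{i+1} = (403 - m_{i+1}^2)/d_i, a_{i+1} = floor((a_0 + m_{i+1})/d_{i+1}):
  m_1 = 1*20 - 0 = 20, d_1 = (403 - 20^2)/1 = 3/1 = 3, a_1 = floor((20 + 20)/3) = 13.
  m_2 = 3*13 - 20 = 19, d_2 = (403 - 19^2)/3 = 42/3 = 14, a_2 = floor((20 + 19)/14) = 2.
  m_3 = 14*2 - 19 = 9, d_3 = (403 - 9^2)/14 = 322/14 = 23, a_3 = floor((20 + 9)/23) = 1.
  m_4 = 23*1 - 9 = 14, d_4 = (403 - 14^2)/23 = 207/23 = 9, a_4 = floor((20 + 14)/9) = 3.
  m_5 = 9*3 - 14 = 13, d_5 = (403 - 13^2)/9 = 234/9 = 26, a_5 = floor((20 + 13)/26) = 1.
  m_6 = 26*1 - 13 = 13, d_6 = (403 - 13^2)/26 = 234/26 = 9, a_6 = floor((20 + 13)/9) = 3.
  m_7 = 9*3 - 13 = 14, d_7 = (403 - 14^2)/9 = 207/9 = 23, a_7 = floor((20 + 14)/23) = 1.
  m_8 = 23*1 - 14 = 9, d_8 = (403 - 9^2)/23 = 322/23 = 14, a_8 = floor((20 + 9)/14) = 2.
  m_9 = 14*2 - 9 = 19, d_9 = (403 - 19^2)/14 = 42/14 = 3, a_9 = floor((20 + 19)/3) = 13.
  m_10 = 3*13 - 19 = 20, d_10 = (403 - 20^2)/3 = 3/3 = 1, a_10 = floor((20 + 20)/1) = 40.
  m_11 = 1*40 - 20 = 20, d_11 = (403 - 20^2)/1 = 3/1 = 3: (m_11, d_11) = (m_1, d_1) = (20, 3), so from here the quotients repeat a_1, ..., a_10; the period length is 10.
So sqrt(403) = [20; (13, 2, 1, 3, 1, 3, 1, 2, 13, 40)] with period length k = 10.
k is even, so the fundamental solution of x^2 - 403y^2 = 1 is (p_{k-1}, q_{k-1}) = (p_9, q_9); compute convergents through index 9.
Convergents (p_i = a_i*p_{i-1} + p_{i-2}, q_i = a_i*q_{i-1} + q_{i-2} with p_{-2}=0, p_{-1}=1, q_{-2}=1, q_{-1}=0):
  i=0: a_0=20, p_0 = 20*1 + 0 = 20, q_0 = 20*0 + 1 = 1.
  i=1: a_1=13, p_1 = 13*20 + 1 = 261, q_1 = 13*1 + 0 = 13.
  i=2: a_2=2, p_2 = 2*261 + 20 = 542, q_2 = 2*13 + 1 = 27.
  i=3: a_3=1, p_3 = 1*542 + 261 = 803, q_3 = 1*27 + 13 = 40.
  i=4: a_4=3, p_4 = 3*803 + 542 = 2951, q_4 = 3*40 + 27 = 147.
  i=5: a_5=1, p_5 = 1*2951 + 803 = 3754, q_5 = 1*147 + 40 = 187.
  i=6: a_6=3, p_6 = 3*3754 + 2951 = 14213, q_6 = 3*187 + 147 = 708.
  i=7: a_7=1, p_7 = 1*14213 + 3754 = 17967, q_7 = 1*708 + 187 = 895.
  i=8: a_8=2, p_8 = 2*17967 + 14213 = 50147, q_8 = 2*895 + 708 = 2498.
  i=9: a_9=13, p_9 = 13*50147 + 17967 = 669878, q_9 = 13*2498 + 895 = 33369.
Check: 669878^2 - 403*33369^2 = 448736534884 - 448736534883 = 1, so (x, y) = (669878, 33369) solves the equation, and by the theorem it is the least positive solution.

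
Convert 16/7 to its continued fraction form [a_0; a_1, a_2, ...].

[2; 3, 2]

Run the Euclidean algorithm on 16 and 7; the successive quotients are the partial quotients a_0, a_1, ... (each step inverts the fractional part left over by the previous one):
  16 = 2*7 + 2, so a_0 = 2.
  7 = 3*2 + 1, so a_1 = 3.
  2 = 2*1 + 0, so a_2 = 2.
The remainder reaches 0 after 3 divisions, so the expansion has 3 partial quotients, read off in order.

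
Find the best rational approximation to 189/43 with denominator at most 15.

22/5

Expand x = 189/43 as a continued fraction with the Euclidean algorithm:
  189 = 4*43 + 17, so a_0 = 4.
  43 = 2*17 + 9, so a_1 = 2.
  17 = 1*9 + 8, so a_2 = 1.
  9 = 1*8 + 1, so a_3 = 1.
  8 = 8*1 + 0, so a_4 = 8.
so x = [4; 2, 1, 1, 8].
Convergents (p_i = a_i*p_{i-1} + p_{i-2}, q_i = a_i*q_{i-1} + q_{i-2} with p_{-2}=0, p_{-1}=1, q_{-2}=1, q_{-1}=0), until the denominator exceeds 15:
  i=0: a_0=4, p_0 = 4*1 + 0 = 4, q_0 = 4*0 + 1 = 1.
  i=1: a_1=2, p_1 = 2*4 + 1 = 9, q_1 = 2*1 + 0 = 2.
  i=2: a_2=1, p_2 = 1*9 + 4 = 13, q_2 = 1*2 + 1 = 3.
  i=3: a_3=1, p_3 = 1*13 + 9 = 22, q_3 = 1*3 + 2 = 5.
  i=4: a_4=8, p_4 = 8*22 + 13 = 189, q_4 = 8*5 + 3 = 43.
q_4 = 43 > 15, so the last convergent with denominator <= 15 is p_3/q_3 = 22/5.
The closest fraction with denominator <= 15 is either p_3/q_3 or the intermediate fraction (k*p_3 + p_2)/(k*q_3 + q_2) with the largest k >= 1 whose denominator stays <= 15; these approach x as k grows, and every other convergent or intermediate fraction in range is farther away.
Largest k: floor((15 - q_2)/q_3) = floor((15 - 3)/5) = 2.
That gives (2*22 + 13)/(2*5 + 3) = 57/13.
Compare the errors: |x - 22/5| = |189*5 - 22*43|/(43*5) = 1/215, and |x - 57/13| = |189*13 - 57*43|/(43*13) = 6/559.
Cross-multiplying, 1*559 = 559 < 1290 = 6*215, so 1/215 is smaller: the convergent 22/5 is closer to x than 57/13.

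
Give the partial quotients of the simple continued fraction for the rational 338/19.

[17; 1, 3, 1, 3]

Run the Euclidean algorithm on 338 and 19; the successive quotients are the partial quotients a_0, a_1, ... (each step inverts the fractional part left over by the previous one):
  338 = 17*19 + 15, so a_0 = 17.
  19 = 1*15 + 4, so a_1 = 1.
  15 = 3*4 + 3, so a_2 = 3.
  4 = 1*3 + 1, so a_3 = 1.
  3 = 3*1 + 0, so a_4 = 3.
The remainder reaches 0 after 5 divisions, so the expansion has 5 partial quotients, read off in order.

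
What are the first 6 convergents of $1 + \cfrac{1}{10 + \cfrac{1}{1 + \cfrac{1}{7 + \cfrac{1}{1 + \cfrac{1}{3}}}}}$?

Using the convergent recurrence p_i = a_i*p_{i-1} + p_{i-2}, q_i = a_i*q_{i-1} + q_{i-2} with p_{-2}=0, p_{-1}=1, q_{-2}=1, q_{-1}=0:
  i=0: a_0=1, p_0 = 1*1 + 0 = 1, q_0 = 1*0 + 1 = 1.
  i=1: a_1=10, p_1 = 10*1 + 1 = 11, q_1 = 10*1 + 0 = 10.
  i=2: a_2=1, p_2 = 1*11 + 1 = 12, q_2 = 1*10 + 1 = 11.
  i=3: a_3=7, p_3 = 7*12 + 11 = 95, q_3 = 7*11 + 10 = 87.
  i=4: a_4=1, p_4 = 1*95 + 12 = 107, q_4 = 1*87 + 11 = 98.
  i=5: a_5=3, p_5 = 3*107 + 95 = 416, q_5 = 3*98 + 87 = 381.

1/1, 11/10, 12/11, 95/87, 107/98, 416/381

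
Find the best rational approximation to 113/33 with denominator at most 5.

17/5

Expand x = 113/33 as a continued fraction with the Euclidean algorithm:
  113 = 3*33 + 14, so a_0 = 3.
  33 = 2*14 + 5, so a_1 = 2.
  14 = 2*5 + 4, so a_2 = 2.
  5 = 1*4 + 1, so a_3 = 1.
  4 = 4*1 + 0, so a_4 = 4.
so x = [3; 2, 2, 1, 4].
Convergents (p_i = a_i*p_{i-1} + p_{i-2}, q_i = a_i*q_{i-1} + q_{i-2} with p_{-2}=0, p_{-1}=1, q_{-2}=1, q_{-1}=0), until the denominator exceeds 5:
  i=0: a_0=3, p_0 = 3*1 + 0 = 3, q_0 = 3*0 + 1 = 1.
  i=1: a_1=2, p_1 = 2*3 + 1 = 7, q_1 = 2*1 + 0 = 2.
  i=2: a_2=2, p_2 = 2*7 + 3 = 17, q_2 = 2*2 + 1 = 5.
  i=3: a_3=1, p_3 = 1*17 + 7 = 24, q_3 = 1*5 + 2 = 7.
q_3 = 7 > 5, so the last convergent with denominator <= 5 is p_2/q_2 = 17/5.
The closest fraction with denominator <= 5 is either p_2/q_2 or the intermediate fraction (k*p_2 + p_1)/(k*q_2 + q_1) with the largest k >= 1 whose denominator stays <= 5; these approach x as k grows, and every other convergent or intermediate fraction in range is farther away.
Largest k: floor((5 - q_1)/q_2) = floor((5 - 2)/5) = 0.
Since k = 0, no intermediate fraction beyond p_2/q_2 has denominator <= 5, so the convergent 17/5 is the closest (its error is |113*5 - 17*33|/(33*5) = 4/165).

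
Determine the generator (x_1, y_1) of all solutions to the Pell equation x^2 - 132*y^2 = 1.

(x, y) = (23, 2)

First expand sqrt(132) as a continued fraction. With x_i = (sqrt(132) + m_i)/d_i and (m_0, d_0) = (0, 1): a_0 = floor(sqrt(132)) = 11, since 11^2 = 121 <= 132 < 144 = 12^2.
Iterate m_{i+1} = d_i*a_i - m_i, d_{i+1} = (132 - m_{i+1}^2)/d_i, a_{i+1} = floor((a_0 + m_{i+1})/d_{i+1}):
  m_1 = 1*11 - 0 = 11, d_1 = (132 - 11^2)/1 = 11/1 = 11, a_1 = floor((11 + 11)/11) = 2.
  m_2 = 11*2 - 11 = 11, d_2 = (132 - 11^2)/11 = 11/11 = 1, a_2 = floor((11 + 11)/1) = 22.
  m_3 = 1*22 - 11 = 11, d_3 = (132 - 11^2)/1 = 11/1 = 11: (m_3, d_3) = (m_1, d_1) = (11, 11), so from here the quotients repeat a_1, a_2; the period length is 2.
So sqrt(132) = [11; (2, 22)] with period length k = 2.
k is even, so the fundamental solution of x^2 - 132y^2 = 1 is (p_{k-1}, q_{k-1}) = (p_1, q_1); compute convergents through index 1.
Convergents (p_i = a_i*p_{i-1} + p_{i-2}, q_i = a_i*q_{i-1} + q_{i-2} with p_{-2}=0, p_{-1}=1, q_{-2}=1, q_{-1}=0):
  i=0: a_0=11, p_0 = 11*1 + 0 = 11, q_0 = 11*0 + 1 = 1.
  i=1: a_1=2, p_1 = 2*11 + 1 = 23, q_1 = 2*1 + 0 = 2.
Check: 23^2 - 132*2^2 = 529 - 528 = 1, so (x, y) = (23, 2) solves the equation, and by the theorem it is the least positive solution.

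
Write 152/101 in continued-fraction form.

[1; 1, 1, 50]

Run the Euclidean algorithm on 152 and 101; the successive quotients are the partial quotients a_0, a_1, ... (each step inverts the fractional part left over by the previous one):
  152 = 1*101 + 51, so a_0 = 1.
  101 = 1*51 + 50, so a_1 = 1.
  51 = 1*50 + 1, so a_2 = 1.
  50 = 50*1 + 0, so a_3 = 50.
The remainder reaches 0 after 4 divisions, so the expansion has 4 partial quotients, read off in order.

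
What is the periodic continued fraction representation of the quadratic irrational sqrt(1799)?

[42; (2, 2, 2, 2, 1, 41, 1, 2, 2, 2, 2, 84)]

Write x_i = (sqrt(1799) + m_i)/d_i with (m_0, d_0) = (0, 1). a_0 = floor(sqrt(1799)) = 42, since 42^2 = 1764 <= 1799 < 1849 = 43^2.
Iterate m_{i+1} = d_i*a_i - m_i, d_{i+1} = (1799 - m_{i+1}^2)/d_i, a_{i+1} = floor((a_0 + m_{i+1})/d_{i+1}):
  m_1 = 1*42 - 0 = 42, d_1 = (1799 - 42^2)/1 = 35/1 = 35, a_1 = floor((42 + 42)/35) = 2.
  m_2 = 35*2 - 42 = 28, d_2 = (1799 - 28^2)/35 = 1015/35 = 29, a_2 = floor((42 + 28)/29) = 2.
  m_3 = 29*2 - 28 = 30, d_3 = (1799 - 30^2)/29 = 899/29 = 31, a_3 = floor((42 + 30)/31) = 2.
  m_4 = 31*2 - 30 = 32, d_4 = (1799 - 32^2)/31 = 775/31 = 25, a_4 = floor((42 + 32)/25) = 2.
  m_5 = 25*2 - 32 = 18, d_5 = (1799 - 18^2)/25 = 1475/25 = 59, a_5 = floor((42 + 18)/59) = 1.
  m_6 = 59*1 - 18 = 41, d_6 = (1799 - 41^2)/59 = 118/59 = 2, a_6 = floor((42 + 41)/2) = 41.
  m_7 = 2*41 - 41 = 41, d_7 = (1799 - 41^2)/2 = 118/2 = 59, a_7 = floor((42 + 41)/59) = 1.
  m_8 = 59*1 - 41 = 18, d_8 = (1799 - 18^2)/59 = 1475/59 = 25, a_8 = floor((42 + 18)/25) = 2.
  m_9 = 25*2 - 18 = 32, d_9 = (1799 - 32^2)/25 = 775/25 = 31, a_9 = floor((42 + 32)/31) = 2.
  m_10 = 31*2 - 32 = 30, d_10 = (1799 - 30^2)/31 = 899/31 = 29, a_10 = floor((42 + 30)/29) = 2.
  m_11 = 29*2 - 30 = 28, d_11 = (1799 - 28^2)/29 = 1015/29 = 35, a_11 = floor((42 + 28)/35) = 2.
  m_12 = 35*2 - 28 = 42, d_12 = (1799 - 42^2)/35 = 35/35 = 1, a_12 = floor((42 + 42)/1) = 84.
  m_13 = 1*84 - 42 = 42, d_13 = (1799 - 42^2)/1 = 35/1 = 35: (m_13, d_13) = (m_1, d_1) = (42, 35), so from here the quotients repeat a_1, ..., a_12; the period length is 12.
Hence the expansion of sqrt(1799) is a_0 = 42 followed by the repeating block 2, 2, 2, 2, 1, 41, 1, 2, 2, 2, 2, 84 (period 12).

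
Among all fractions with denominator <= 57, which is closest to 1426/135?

Expand x = 1426/135 as a continued fraction with the Euclidean algorithm:
  1426 = 10*135 + 76, so a_0 = 10.
  135 = 1*76 + 59, so a_1 = 1.
  76 = 1*59 + 17, so a_2 = 1.
  59 = 3*17 + 8, so a_3 = 3.
  17 = 2*8 + 1, so a_4 = 2.
  8 = 8*1 + 0, so a_5 = 8.
so x = [10; 1, 1, 3, 2, 8].
Convergents (p_i = a_i*p_{i-1} + p_{i-2}, q_i = a_i*q_{i-1} + q_{i-2} with p_{-2}=0, p_{-1}=1, q_{-2}=1, q_{-1}=0), until the denominator exceeds 57:
  i=0: a_0=10, p_0 = 10*1 + 0 = 10, q_0 = 10*0 + 1 = 1.
  i=1: a_1=1, p_1 = 1*10 + 1 = 11, q_1 = 1*1 + 0 = 1.
  i=2: a_2=1, p_2 = 1*11 + 10 = 21, q_2 = 1*1 + 1 = 2.
  i=3: a_3=3, p_3 = 3*21 + 11 = 74, q_3 = 3*2 + 1 = 7.
  i=4: a_4=2, p_4 = 2*74 + 21 = 169, q_4 = 2*7 + 2 = 16.
  i=5: a_5=8, p_5 = 8*169 + 74 = 1426, q_5 = 8*16 + 7 = 135.
q_5 = 135 > 57, so the last convergent with denominator <= 57 is p_4/q_4 = 169/16.
The closest fraction with denominator <= 57 is either p_4/q_4 or the intermediate fraction (k*p_4 + p_3)/(k*q_4 + q_3) with the largest k >= 1 whose denominator stays <= 57; these approach x as k grows, and every other convergent or intermediate fraction in range is farther away.
Largest k: floor((57 - q_3)/q_4) = floor((57 - 7)/16) = 3.
That gives (3*169 + 74)/(3*16 + 7) = 581/55.
Compare the errors: |x - 169/16| = |1426*16 - 169*135|/(135*16) = 1/2160, and |x - 581/55| = |1426*55 - 581*135|/(135*55) = 5/7425.
Cross-multiplying, 1*7425 = 7425 < 10800 = 5*2160, so 1/2160 is smaller: the convergent 169/16 is closer to x than 581/55.

169/16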